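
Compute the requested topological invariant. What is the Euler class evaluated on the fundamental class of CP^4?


For any closed oriented manifold, <e(TM),[M]> = chi(M).
chi(CP^4) = 4+1 = 5

5


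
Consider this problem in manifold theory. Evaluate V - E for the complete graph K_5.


K_5: V = 5, E = C(5,2) = 10.
chi = V - E = 5 - 10 = -5

-5


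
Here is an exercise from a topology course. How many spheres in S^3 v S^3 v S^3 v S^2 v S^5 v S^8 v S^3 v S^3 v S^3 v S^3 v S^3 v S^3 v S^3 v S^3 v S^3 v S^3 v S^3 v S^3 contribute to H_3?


For a wedge of spheres, H_k (k>0) is free on one generator per sphere of dimension k.
Spheres of dimension 3: count = 15.
b_3 = 15

15


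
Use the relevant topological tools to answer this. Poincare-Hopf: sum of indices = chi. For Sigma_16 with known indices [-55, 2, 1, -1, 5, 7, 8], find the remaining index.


Poincare-Hopf: sum of indices = chi(M).
chi(Sigma_16) = 2 - 2*16 = -30.
Sum of known indices = -33.
x = chi - (sum known) = -30 - (-33) = 3

3


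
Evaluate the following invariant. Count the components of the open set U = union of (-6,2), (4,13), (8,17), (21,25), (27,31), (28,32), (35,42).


Sort and merge overlapping open intervals.
Merged: (-6,2), (4,17), (21,25), (27,32), (35,42).
Number of components = 5

5


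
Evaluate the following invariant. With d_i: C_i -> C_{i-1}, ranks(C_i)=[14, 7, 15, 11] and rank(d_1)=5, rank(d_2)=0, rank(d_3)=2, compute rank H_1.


rank H_k = rank(ker d_k) - rank(im d_{k+1}).
rank(ker d_1) = rank(C_1) - rank(d_1) = 7 - 5 = 2.
rank(im d_{1+1}) = 0.
rank H_1 = 2 - 0 = 2

2


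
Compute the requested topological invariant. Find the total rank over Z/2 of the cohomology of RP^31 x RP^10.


dim H^*(RP^n; Z/2) = n+1 (one Z/2 in each degree 0..n).
Total Betti number is multiplicative.
Total = (31+1) * (10+1) = 32 * 11 = 352

352


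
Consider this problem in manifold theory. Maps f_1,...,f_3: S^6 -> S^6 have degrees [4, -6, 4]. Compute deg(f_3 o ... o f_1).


Degree is multiplicative: deg(composition) = product of degrees.
= (4) * (-6) * (4) = -96

-96


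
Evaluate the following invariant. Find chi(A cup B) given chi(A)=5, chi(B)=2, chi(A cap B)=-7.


chi(A cup B) = chi(A) + chi(B) - chi(A cap B)
= 5 + (2) - (-7)
= 14

14


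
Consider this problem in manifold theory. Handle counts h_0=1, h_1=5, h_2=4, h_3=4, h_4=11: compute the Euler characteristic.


Handles of index k contribute (-1)^k to chi (same as CW cells).
chi = (1) + (-5) + (4) + (-4) + (11) = 7

7


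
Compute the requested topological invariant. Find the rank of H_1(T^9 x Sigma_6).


pi_1(A x B) = pi_1(A) x pi_1(B); rank of abelianization = b_1.
b_1(T^9) = 9, b_1(Sigma_6) = 2*6 = 12.
b_1(product) = 9 + 12 = 21

21


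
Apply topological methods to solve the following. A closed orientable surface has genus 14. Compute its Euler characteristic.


For a closed orientable surface of genus g: chi = 2 - 2g.
Here g = 14.
chi = 2 - 2*14 = 2 - 28 = -26

-26


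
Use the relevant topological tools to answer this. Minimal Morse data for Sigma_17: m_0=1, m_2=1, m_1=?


A perfect Morse function has m_k = b_k.
For Sigma_17: b_0=1, b_1=2g=34, b_2=1.
Saddles m_1 = 2g = 34

34


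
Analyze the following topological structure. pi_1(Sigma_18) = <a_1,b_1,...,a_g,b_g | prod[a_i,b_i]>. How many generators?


Standard presentation: pi_1(Sigma_g) = <a_1,b_1,...,a_g,b_g | [a_1,b_1]...[a_g,b_g] = 1>.
Number of generators = 2g = 2*18 = 36

36


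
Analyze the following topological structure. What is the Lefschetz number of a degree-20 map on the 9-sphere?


On S^9: L(f) = tr(f_0*) + (-1)^9 tr(f_9*) = 1 + (-1)^9 * deg(f).
L(f) = 1 + (-1)^9 * 20 = 1 + -20 = -19

-19


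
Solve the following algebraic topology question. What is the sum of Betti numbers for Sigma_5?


For Sigma_5: b_0 = 1, b_1 = 2g = 10, b_2 = 1.
Total = 1 + 10 + 1 = 12

12


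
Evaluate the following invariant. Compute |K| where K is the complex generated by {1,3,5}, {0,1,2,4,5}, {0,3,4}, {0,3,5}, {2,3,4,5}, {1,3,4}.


Each maximal simplex on m vertices has 2^m - 1 nonempty faces.
Take the union (dedupe shared faces).
Total distinct faces = 45

45


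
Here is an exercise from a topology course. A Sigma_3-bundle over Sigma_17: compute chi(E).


For a fiber bundle F -> E -> B (with CW structure): chi(E) = chi(B) * chi(F).
chi(Sigma_17) = -32, chi(Sigma_3) = -4.
chi(E) = (-32) * (-4) = 128

128


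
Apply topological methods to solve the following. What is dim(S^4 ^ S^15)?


S^m ^ S^n = S^{m+n}.
k = 4 + 15 = 19

19


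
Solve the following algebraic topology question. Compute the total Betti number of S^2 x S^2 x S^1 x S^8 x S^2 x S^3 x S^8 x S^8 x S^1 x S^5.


Total Betti number is multiplicative under products.
Each S^d (d>=1) has total Betti number 2.
There are 10 sphere factors.
Total = 2^10 = 1024

1024


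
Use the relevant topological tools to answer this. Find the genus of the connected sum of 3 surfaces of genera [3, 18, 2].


Genus is additive under connected sum of orientable surfaces.
g = 3 + 18 + 2 = 23

23


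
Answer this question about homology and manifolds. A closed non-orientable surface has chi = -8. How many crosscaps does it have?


chi = 2 - k for closed non-orientable surfaces with k crosscaps.
-8 = 2 - k
k = 2 - (-8) = 10

10


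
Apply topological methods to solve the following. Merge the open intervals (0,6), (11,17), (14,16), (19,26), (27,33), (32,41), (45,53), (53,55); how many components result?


Sort and merge overlapping open intervals.
Merged: (0,6), (11,17), (19,26), (27,41), (45,53), (53,55).
Number of components = 6

6


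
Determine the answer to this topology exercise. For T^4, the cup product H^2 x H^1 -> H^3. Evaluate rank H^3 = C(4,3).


Cup product: H^p x H^q -> H^{p+q}; here p+q = 2+1 = 3.
rank H^k(T^n) = C(n,k).
C(4,3) = 4

4


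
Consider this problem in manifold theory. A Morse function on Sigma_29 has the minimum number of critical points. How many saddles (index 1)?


A perfect Morse function has m_k = b_k.
For Sigma_29: b_0=1, b_1=2g=58, b_2=1.
Saddles m_1 = 2g = 58

58


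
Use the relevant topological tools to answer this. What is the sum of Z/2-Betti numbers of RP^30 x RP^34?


dim H^*(RP^n; Z/2) = n+1 (one Z/2 in each degree 0..n).
Total Betti number is multiplicative.
Total = (30+1) * (34+1) = 31 * 35 = 1085

1085


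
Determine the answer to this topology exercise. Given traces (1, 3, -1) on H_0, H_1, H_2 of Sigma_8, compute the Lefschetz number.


L(f) = tr(f_0*) - tr(f_1*) + tr(f_2*).
= 1 - (3) + (-1)
= -3

-3


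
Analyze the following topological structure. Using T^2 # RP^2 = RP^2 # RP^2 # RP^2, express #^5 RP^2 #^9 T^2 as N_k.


Since a >= 1, the sum is non-orientable; each T^2 can be replaced by RP^2 # RP^2 (since T^2#RP^2 = 3RP^2).
Total crosscaps k = 5 + 2*9 = 23.
Check via chi: chi = 5*1 + 9*0 - (5+9-1)*2 = -21 = 2 - k = -21. Consistent.

23


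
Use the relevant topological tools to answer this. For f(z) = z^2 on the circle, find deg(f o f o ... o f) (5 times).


deg(f) = 2. Degree is multiplicative: deg(f^5) = (deg f)^5.
deg(f^5) = (2)^5 = 32

32


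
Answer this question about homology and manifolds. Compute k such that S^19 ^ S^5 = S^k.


S^m ^ S^n = S^{m+n}.
k = 19 + 5 = 24

24


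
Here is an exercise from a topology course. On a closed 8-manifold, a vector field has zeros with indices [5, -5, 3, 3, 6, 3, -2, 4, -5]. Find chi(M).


Poincare-Hopf: chi(M) = sum of indices of zeros.
chi = (5) + (-5) + (3) + (3) + (6) + (3) + (-2) + (4) + (-5) = 12

12


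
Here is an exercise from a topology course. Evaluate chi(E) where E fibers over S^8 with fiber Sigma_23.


chi(S^8) = 2 (n even), chi(Sigma_23) = 2 - 2*23 = -44.
chi(E) = 2 * (-44) = -88

-88


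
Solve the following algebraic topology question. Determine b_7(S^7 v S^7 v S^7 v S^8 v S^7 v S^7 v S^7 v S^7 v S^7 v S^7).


For a wedge of spheres, H_k (k>0) is free on one generator per sphere of dimension k.
Spheres of dimension 7: count = 9.
b_7 = 9

9


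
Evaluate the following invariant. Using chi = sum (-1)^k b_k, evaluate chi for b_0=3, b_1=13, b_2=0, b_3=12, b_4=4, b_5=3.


chi = sum_k (-1)^k b_k.
= (3) + (-13) + (0) + (-12) + (4) + (-3)
= -21

-21


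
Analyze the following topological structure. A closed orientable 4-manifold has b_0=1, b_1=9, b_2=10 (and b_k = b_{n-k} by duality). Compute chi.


By Poincare duality b_k = b_{4-k}, so full Betti numbers: b_0=1, b_1=9, b_2=10, b_3=9, b_4=1.
chi = sum (-1)^k b_k = -6

-6


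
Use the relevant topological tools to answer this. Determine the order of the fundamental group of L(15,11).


pi_1(L(p,q)) = Z/pZ for any q coprime to p.
|pi_1(L(15,11))| = 15

15


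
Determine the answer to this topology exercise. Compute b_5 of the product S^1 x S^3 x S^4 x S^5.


Each S^d has Poincare polynomial 1 + t^d.
The product S^1 x S^3 x S^4 x S^5 has Poincare polynomial prod(1+t^d_i).
Expanding: b_0=1, b_1=1, b_3=1, b_4=2, b_5=2, b_6=1, b_7=1, b_8=2, b_9=2, b_10=1, b_12=1, b_13=1.
b_5 = 2

2


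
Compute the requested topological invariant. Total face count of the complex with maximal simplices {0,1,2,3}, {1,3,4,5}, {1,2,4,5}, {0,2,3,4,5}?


Each maximal simplex on m vertices has 2^m - 1 nonempty faces.
Take the union (dedupe shared faces).
Total distinct faces = 48

48


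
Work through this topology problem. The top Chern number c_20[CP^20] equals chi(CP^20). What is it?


For any closed oriented manifold, <e(TM),[M]> = chi(M).
chi(CP^20) = 20+1 = 21

21


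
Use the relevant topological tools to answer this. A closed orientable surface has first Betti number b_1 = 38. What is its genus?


For a closed orientable surface: b_1 = 2g.
38 = 2g
g = 38 / 2 = 19

19


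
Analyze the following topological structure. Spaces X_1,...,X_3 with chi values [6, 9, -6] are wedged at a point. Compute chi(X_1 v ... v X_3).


chi(A v B) = chi(A) + chi(B) - 1 (one point identified).
For 3 spaces: chi = (sum chi_i) - (3 - 1).
sum = 9; chi = 9 - 2 = 7

7


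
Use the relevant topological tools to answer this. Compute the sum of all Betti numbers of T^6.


b_k(T^6) = C(6,k), so the sum over k is sum_k C(6,k) = 2^6.
Total = 2^6 = 64

64


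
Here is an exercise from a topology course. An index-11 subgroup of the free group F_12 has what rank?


Nielsen-Schreier: an index-n subgroup of F_r is free of rank 1 + n(r-1).
Equivalently: chi(cover) = n*chi(base); chi(vee_r S^1) = 1 - 12 = -11.
chi(E) = 11*(-11) = -121; rank = 1 - chi(E) = 1 - (-121) = 122.
rank = 1 + 11*(12-1) = 1 + 121 = 122

122


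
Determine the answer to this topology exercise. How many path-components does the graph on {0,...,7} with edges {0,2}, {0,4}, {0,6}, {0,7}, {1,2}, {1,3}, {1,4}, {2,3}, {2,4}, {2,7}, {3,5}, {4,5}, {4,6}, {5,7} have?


Run DFS/union-find over 8 vertices.
V = 8, E = 14.
Number of components = 1

1


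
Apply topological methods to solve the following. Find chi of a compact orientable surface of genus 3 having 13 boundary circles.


For a compact orientable surface with genus g and b boundary components: chi = 2 - 2g - b.
chi = 2 - 2*3 - 13 = 2 - 6 - 13 = -17

-17


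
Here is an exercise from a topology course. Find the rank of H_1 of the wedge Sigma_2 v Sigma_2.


For a wedge: H_1(A v B) = H_1(A) + H_1(B).
b_1(Sigma_2) = 4, b_1(Sigma_2) = 4.
b_1 = 4 + 4 = 8

8


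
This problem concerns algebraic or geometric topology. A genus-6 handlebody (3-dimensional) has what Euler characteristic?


A genus-g handlebody deformation retracts to a wedge of g circles.
chi(vee_g S^1) = 1 - g.
chi(H_6) = 1 - 6 = -5

-5


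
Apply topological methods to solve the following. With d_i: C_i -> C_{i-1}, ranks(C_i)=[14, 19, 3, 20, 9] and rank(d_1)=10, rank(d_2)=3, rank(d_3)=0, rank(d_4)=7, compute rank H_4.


rank H_k = rank(ker d_k) - rank(im d_{k+1}).
rank(ker d_4) = rank(C_4) - rank(d_4) = 9 - 7 = 2.
rank(im d_{4+1}) = 0.
rank H_4 = 2 - 0 = 2

2


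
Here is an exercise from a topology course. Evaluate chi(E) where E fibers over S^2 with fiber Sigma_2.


chi(S^2) = 2 (n even), chi(Sigma_2) = 2 - 2*2 = -2.
chi(E) = 2 * (-2) = -4

-4


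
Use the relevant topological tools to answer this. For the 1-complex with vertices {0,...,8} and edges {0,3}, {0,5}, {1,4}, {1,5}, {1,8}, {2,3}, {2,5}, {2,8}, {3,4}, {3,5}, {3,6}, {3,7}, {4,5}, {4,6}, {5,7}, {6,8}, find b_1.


b_1 = E - V + (number of components).
E = 16, V = 9, components = 1.
b_1 = 16 - 9 + 1 = 8

8


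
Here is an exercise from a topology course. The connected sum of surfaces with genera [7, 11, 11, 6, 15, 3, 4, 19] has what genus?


Genus is additive under connected sum of orientable surfaces.
g = 7 + 11 + 11 + 6 + 15 + 3 + 4 + 19 = 76

76


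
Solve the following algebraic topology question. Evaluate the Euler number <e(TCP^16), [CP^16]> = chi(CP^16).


For any closed oriented manifold, <e(TM),[M]> = chi(M).
chi(CP^16) = 16+1 = 17

17


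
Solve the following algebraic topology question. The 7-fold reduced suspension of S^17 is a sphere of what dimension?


Each suspension raises dimension by 1: Sigma S^n = S^{n+1}.
Sigma^7 S^17 = S^{17+7} = S^24

24


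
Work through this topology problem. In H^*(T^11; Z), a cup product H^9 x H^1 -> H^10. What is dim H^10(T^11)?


Cup product: H^p x H^q -> H^{p+q}; here p+q = 9+1 = 10.
rank H^k(T^n) = C(n,k).
C(11,10) = 11

11


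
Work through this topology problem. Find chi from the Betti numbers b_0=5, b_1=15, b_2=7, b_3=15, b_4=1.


chi = sum_k (-1)^k b_k.
= (5) + (-15) + (7) + (-15) + (1)
= -17

-17


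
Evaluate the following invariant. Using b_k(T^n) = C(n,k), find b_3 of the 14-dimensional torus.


By the Kunneth formula, b_k(T^n) = C(n,k).
b_3(T^14) = C(14,3).
C(14,3) = 14!/(3!*11!) = 364

364


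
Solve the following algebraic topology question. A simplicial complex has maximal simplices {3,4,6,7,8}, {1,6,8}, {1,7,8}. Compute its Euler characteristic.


Enumerate all faces; f-vector: f_0=6, f_1=13, f_2=12, f_3=5, f_4=1.
chi = sum (-1)^k f_k = 1

1


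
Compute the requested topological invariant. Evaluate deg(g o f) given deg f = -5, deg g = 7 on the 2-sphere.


Degree is multiplicative under composition: deg(g o f) = deg(g) * deg(f).
= 7 * -5 = -35

-35


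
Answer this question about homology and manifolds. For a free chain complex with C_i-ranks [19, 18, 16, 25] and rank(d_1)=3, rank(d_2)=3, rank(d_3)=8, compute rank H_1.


rank H_k = rank(ker d_k) - rank(im d_{k+1}).
rank(ker d_1) = rank(C_1) - rank(d_1) = 18 - 3 = 15.
rank(im d_{1+1}) = 3.
rank H_1 = 15 - 3 = 12

12


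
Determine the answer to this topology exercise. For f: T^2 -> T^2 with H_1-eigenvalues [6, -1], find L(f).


For a torus self-map: L(f) = det(I - A) where A acts on H_1.
L(f) = (1-6) * (1--1) = -5 * 2 = -10

-10


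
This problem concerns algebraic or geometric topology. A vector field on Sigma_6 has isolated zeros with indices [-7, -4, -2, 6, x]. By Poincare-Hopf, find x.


Poincare-Hopf: sum of indices = chi(M).
chi(Sigma_6) = 2 - 2*6 = -10.
Sum of known indices = -7.
x = chi - (sum known) = -10 - (-7) = -3

-3


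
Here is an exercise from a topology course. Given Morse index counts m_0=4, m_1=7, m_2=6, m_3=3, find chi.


Morse theory: chi(M) = sum_k (-1)^k m_k where m_k = #(index-k critical points).
= (4) + (-7) + (6) + (-3) = 0

0


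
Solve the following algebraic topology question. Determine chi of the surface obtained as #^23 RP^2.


For a non-orientable closed surface with k crosscaps: chi = 2 - k.
Here k = 23.
chi = 2 - 23 = -21

-21


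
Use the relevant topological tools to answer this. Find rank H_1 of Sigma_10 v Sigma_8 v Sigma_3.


For a wedge X v Y: reduced H_k(X v Y) = H_k(X) + H_k(Y).
Each Sigma_g contributes b_1 = 2g.
b_1 = 20 + 16 + 6 = 42

42


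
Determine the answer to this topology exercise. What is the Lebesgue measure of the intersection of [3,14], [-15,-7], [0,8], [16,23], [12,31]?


Intersection = [max(a_i), min(b_i)] = [16, -7].
Since 16 > -7, the intersection is empty.
Length = 0

0


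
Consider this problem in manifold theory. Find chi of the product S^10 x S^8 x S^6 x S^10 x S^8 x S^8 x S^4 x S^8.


chi is multiplicative: chi(X x Y) = chi(X) chi(Y).
Each even-dim sphere has chi = 2. There are 8 factors.
chi = 2^8 = 256

256


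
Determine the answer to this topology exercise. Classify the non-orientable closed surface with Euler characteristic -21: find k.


chi = 2 - k for closed non-orientable surfaces with k crosscaps.
-21 = 2 - k
k = 2 - (-21) = 23

23


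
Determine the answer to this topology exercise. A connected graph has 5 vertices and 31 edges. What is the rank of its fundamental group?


For a connected graph: rank(pi_1) = b_1 = E - V + 1 = 1 - chi.
chi = V - E = 5 - 31 = -26.
rank = 1 - (-26) = 31 - 5 + 1 = 27

27


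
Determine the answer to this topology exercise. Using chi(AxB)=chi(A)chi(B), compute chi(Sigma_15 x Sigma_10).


chi(Sigma_15) = 2 - 2*15 = -28
chi(Sigma_10) = 2 - 2*10 = -18
chi(product) = (-28) * (-18) = 504

504


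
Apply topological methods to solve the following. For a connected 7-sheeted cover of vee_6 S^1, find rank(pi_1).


Nielsen-Schreier: an index-n subgroup of F_r is free of rank 1 + n(r-1).
Equivalently: chi(cover) = n*chi(base); chi(vee_r S^1) = 1 - 6 = -5.
chi(E) = 7*(-5) = -35; rank = 1 - chi(E) = 1 - (-35) = 36.
rank = 1 + 7*(6-1) = 1 + 35 = 36

36


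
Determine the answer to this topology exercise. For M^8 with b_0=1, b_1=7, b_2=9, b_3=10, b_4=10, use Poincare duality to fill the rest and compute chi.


By Poincare duality b_k = b_{8-k}, so full Betti numbers: b_0=1, b_1=7, b_2=9, b_3=10, b_4=10, b_5=10, b_6=9, b_7=7, b_8=1.
chi = sum (-1)^k b_k = -4

-4


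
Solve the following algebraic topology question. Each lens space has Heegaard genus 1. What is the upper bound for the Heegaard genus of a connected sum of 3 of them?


Heegaard genus satisfies g(A#B) <= g(A) + g(B).
Each lens space has g = 1.
Upper bound: 3 * 1 = 3

3


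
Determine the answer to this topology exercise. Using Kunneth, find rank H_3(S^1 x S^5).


Each S^d has Poincare polynomial 1 + t^d.
The product S^1 x S^5 has Poincare polynomial prod(1+t^d_i).
Expanding: b_0=1, b_1=1, b_5=1, b_6=1.
b_3 = 0

0


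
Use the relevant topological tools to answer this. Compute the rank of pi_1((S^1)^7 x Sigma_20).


pi_1(A x B) = pi_1(A) x pi_1(B); rank of abelianization = b_1.
b_1(T^7) = 7, b_1(Sigma_20) = 2*20 = 40.
b_1(product) = 7 + 40 = 47

47


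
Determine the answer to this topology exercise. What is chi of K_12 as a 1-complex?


K_12: V = 12, E = C(12,2) = 66.
chi = V - E = 12 - 66 = -54

-54


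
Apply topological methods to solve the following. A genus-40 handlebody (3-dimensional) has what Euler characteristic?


A genus-g handlebody deformation retracts to a wedge of g circles.
chi(vee_g S^1) = 1 - g.
chi(H_40) = 1 - 40 = -39

-39


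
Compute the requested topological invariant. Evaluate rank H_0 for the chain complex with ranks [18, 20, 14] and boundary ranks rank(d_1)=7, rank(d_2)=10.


rank H_k = rank(ker d_k) - rank(im d_{k+1}).
rank(ker d_0) = rank(C_0) - rank(d_0) = 18 - 0 = 18.
rank(im d_{0+1}) = 7.
rank H_0 = 18 - 7 = 11

11


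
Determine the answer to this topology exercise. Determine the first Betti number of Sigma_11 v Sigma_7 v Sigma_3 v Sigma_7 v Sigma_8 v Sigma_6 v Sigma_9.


For a wedge X v Y: reduced H_k(X v Y) = H_k(X) + H_k(Y).
Each Sigma_g contributes b_1 = 2g.
b_1 = 22 + 14 + 6 + 14 + 16 + 12 + 18 = 102

102


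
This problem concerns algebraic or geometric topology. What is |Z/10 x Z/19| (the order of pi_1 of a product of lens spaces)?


pi_1(X x Y) = pi_1(X) x pi_1(Y).
pi_1(L(10,1)) = Z/10, pi_1(L(19,1)) = Z/19.
|Z/10 x Z/19| = 10 * 19 = 190

190


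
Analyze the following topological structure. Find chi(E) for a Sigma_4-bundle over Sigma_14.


For a fiber bundle F -> E -> B (with CW structure): chi(E) = chi(B) * chi(F).
chi(Sigma_14) = -26, chi(Sigma_4) = -6.
chi(E) = (-26) * (-6) = 156

156


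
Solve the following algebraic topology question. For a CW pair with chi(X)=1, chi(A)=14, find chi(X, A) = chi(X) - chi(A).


Relative Euler characteristic: chi(X, A) = chi(X) - chi(A).
= 1 - (14) = -13

-13


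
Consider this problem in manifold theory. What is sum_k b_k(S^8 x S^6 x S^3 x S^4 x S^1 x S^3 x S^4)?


Total Betti number is multiplicative under products.
Each S^d (d>=1) has total Betti number 2.
There are 7 sphere factors.
Total = 2^7 = 128

128


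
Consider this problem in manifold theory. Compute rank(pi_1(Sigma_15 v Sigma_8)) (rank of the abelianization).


For a wedge: H_1(A v B) = H_1(A) + H_1(B).
b_1(Sigma_15) = 30, b_1(Sigma_8) = 16.
b_1 = 30 + 16 = 46

46


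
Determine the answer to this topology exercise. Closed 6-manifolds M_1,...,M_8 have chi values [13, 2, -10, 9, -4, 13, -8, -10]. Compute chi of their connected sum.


For n-manifolds: chi(A#B) = chi(A) + chi(B) - chi(S^6).
chi(S^6) = 1 + (-1)^6 = 2.
chi(#) = (sum chi_i) - (8-1)*chi(S^6) = 5 - 7*2 = -9

-9


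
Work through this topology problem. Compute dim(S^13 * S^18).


Join of spheres: S^m * S^n = S^{m+n+1}.
dim = 13 + 18 + 1 = 32

32


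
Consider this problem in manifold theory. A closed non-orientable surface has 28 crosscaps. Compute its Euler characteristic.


For a non-orientable closed surface with k crosscaps: chi = 2 - k.
Here k = 28.
chi = 2 - 28 = -26

-26


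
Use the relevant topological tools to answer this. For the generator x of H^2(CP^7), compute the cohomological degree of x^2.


|x| = 2 in H^*(CP^n).
|x^2| = 2 * |x| = 2 * 2 = 4

4


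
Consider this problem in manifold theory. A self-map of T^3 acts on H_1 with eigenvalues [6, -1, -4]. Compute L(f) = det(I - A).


For a torus self-map: L(f) = det(I - A) where A acts on H_1.
L(f) = (1-6) * (1--1) * (1--4) = -5 * 2 * 5 = -50

-50


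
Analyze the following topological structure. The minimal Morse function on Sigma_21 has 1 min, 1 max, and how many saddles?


A perfect Morse function has m_k = b_k.
For Sigma_21: b_0=1, b_1=2g=42, b_2=1.
Saddles m_1 = 2g = 42

42


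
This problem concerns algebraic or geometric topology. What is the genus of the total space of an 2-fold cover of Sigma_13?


For an n-sheeted cover: chi(E) = n * chi(B).
chi(Sigma_13) = 2 - 2*13 = -24.
chi(E) = 2 * (-24) = -48.
genus(E) = (2 - chi(E))/2 = (2 - (-48))/2 = 50/2 = 25

25


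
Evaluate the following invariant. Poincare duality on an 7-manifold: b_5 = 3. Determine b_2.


Poincare duality for closed orientable n-manifolds: b_k = b_{n-k}.
Here n = 7, so b_2 = b_5 = 3

3


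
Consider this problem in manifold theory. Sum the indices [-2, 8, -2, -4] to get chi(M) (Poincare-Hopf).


Poincare-Hopf: chi(M) = sum of indices of zeros.
chi = (-2) + (8) + (-2) + (-4) = 0

0


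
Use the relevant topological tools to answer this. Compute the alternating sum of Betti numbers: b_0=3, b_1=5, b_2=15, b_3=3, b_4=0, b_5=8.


chi = sum_k (-1)^k b_k.
= (3) + (-5) + (15) + (-3) + (0) + (-8)
= 2

2


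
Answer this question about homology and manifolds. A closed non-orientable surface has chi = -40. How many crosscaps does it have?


chi = 2 - k for closed non-orientable surfaces with k crosscaps.
-40 = 2 - k
k = 2 - (-40) = 42

42


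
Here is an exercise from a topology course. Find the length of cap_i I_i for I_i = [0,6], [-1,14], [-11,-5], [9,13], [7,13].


Intersection = [max(a_i), min(b_i)] = [9, -5].
Since 9 > -5, the intersection is empty.
Length = 0

0


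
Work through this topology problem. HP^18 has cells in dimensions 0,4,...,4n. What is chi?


HP^18 has one cell in each dimension 0, 4, ..., 4*18 (18+1 cells, all even-dim).
chi = 18 + 1 = 19

19


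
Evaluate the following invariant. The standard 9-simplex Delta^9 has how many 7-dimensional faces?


Delta^9 has 9+1 vertices. A 7-face is a choice of 7+1 vertices.
f_7 = C(9+1, 7+1) = C(10,8) = 45

45


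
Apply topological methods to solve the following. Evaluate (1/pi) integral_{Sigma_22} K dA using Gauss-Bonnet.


Gauss-Bonnet: integral K dA = 2*pi*chi(M).
chi(Sigma_22) = 2 - 2*22 = -42.
(integral K dA)/pi = 2*chi = 2*(-42) = -84

-84


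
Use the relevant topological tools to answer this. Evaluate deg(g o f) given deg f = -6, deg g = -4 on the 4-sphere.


Degree is multiplicative under composition: deg(g o f) = deg(g) * deg(f).
= -4 * -6 = 24

24


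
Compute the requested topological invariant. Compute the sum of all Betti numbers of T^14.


b_k(T^14) = C(14,k), so the sum over k is sum_k C(14,k) = 2^14.
Total = 2^14 = 16384

16384


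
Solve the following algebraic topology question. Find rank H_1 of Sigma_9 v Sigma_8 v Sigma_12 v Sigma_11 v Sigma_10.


For a wedge X v Y: reduced H_k(X v Y) = H_k(X) + H_k(Y).
Each Sigma_g contributes b_1 = 2g.
b_1 = 18 + 16 + 24 + 22 + 20 = 100

100


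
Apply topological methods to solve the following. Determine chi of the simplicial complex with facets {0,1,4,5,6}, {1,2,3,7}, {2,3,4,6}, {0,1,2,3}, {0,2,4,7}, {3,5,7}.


Enumerate all faces; f-vector: f_0=8, f_1=26, f_2=26, f_3=9, f_4=1.
chi = sum (-1)^k f_k = 0

0


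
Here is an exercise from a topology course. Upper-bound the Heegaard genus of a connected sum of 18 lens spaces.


Heegaard genus satisfies g(A#B) <= g(A) + g(B).
Each lens space has g = 1.
Upper bound: 18 * 1 = 18

18


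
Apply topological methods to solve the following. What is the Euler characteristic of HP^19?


HP^19 has one cell in each dimension 0, 4, ..., 4*19 (19+1 cells, all even-dim).
chi = 19 + 1 = 20

20


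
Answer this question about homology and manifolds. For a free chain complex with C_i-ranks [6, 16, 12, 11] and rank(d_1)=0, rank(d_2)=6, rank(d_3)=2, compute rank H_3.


rank H_k = rank(ker d_k) - rank(im d_{k+1}).
rank(ker d_3) = rank(C_3) - rank(d_3) = 11 - 2 = 9.
rank(im d_{3+1}) = 0.
rank H_3 = 9 - 0 = 9

9


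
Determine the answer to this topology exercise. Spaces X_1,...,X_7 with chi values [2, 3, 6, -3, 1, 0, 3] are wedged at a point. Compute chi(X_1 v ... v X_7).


chi(A v B) = chi(A) + chi(B) - 1 (one point identified).
For 7 spaces: chi = (sum chi_i) - (7 - 1).
sum = 12; chi = 12 - 6 = 6

6


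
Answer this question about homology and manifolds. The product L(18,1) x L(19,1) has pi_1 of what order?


pi_1(X x Y) = pi_1(X) x pi_1(Y).
pi_1(L(18,1)) = Z/18, pi_1(L(19,1)) = Z/19.
|Z/18 x Z/19| = 18 * 19 = 342

342


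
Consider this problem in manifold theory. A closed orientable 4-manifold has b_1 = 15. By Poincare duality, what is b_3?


Poincare duality for closed orientable n-manifolds: b_k = b_{n-k}.
Here n = 4, so b_3 = b_1 = 15

15


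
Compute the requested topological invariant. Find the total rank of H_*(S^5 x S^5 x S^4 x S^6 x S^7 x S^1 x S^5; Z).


Total Betti number is multiplicative under products.
Each S^d (d>=1) has total Betti number 2.
There are 7 sphere factors.
Total = 2^7 = 128

128


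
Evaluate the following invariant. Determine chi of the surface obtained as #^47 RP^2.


For a non-orientable closed surface with k crosscaps: chi = 2 - k.
Here k = 47.
chi = 2 - 47 = -45

-45


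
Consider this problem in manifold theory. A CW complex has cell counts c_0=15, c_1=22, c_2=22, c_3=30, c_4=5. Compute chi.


chi = sum_k (-1)^k c_k.
= (-1)^0*15 + (-1)^1*22 + (-1)^2*22 + (-1)^3*30 + (-1)^4*5
= (15) + (-22) + (22) + (-30) + (5)
= -10

-10


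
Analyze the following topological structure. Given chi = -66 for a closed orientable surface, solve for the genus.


chi = 2 - 2g for closed orientable surfaces.
-66 = 2 - 2g
2g = 2 - (-66) = 68
g = 34

34


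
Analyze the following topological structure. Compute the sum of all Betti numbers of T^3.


b_k(T^3) = C(3,k), so the sum over k is sum_k C(3,k) = 2^3.
Total = 2^3 = 8

8


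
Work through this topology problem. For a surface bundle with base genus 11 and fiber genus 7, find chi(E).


For a fiber bundle F -> E -> B (with CW structure): chi(E) = chi(B) * chi(F).
chi(Sigma_11) = -20, chi(Sigma_7) = -12.
chi(E) = (-20) * (-12) = 240

240


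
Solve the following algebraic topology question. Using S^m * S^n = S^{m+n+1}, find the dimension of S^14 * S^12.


Join of spheres: S^m * S^n = S^{m+n+1}.
dim = 14 + 12 + 1 = 27

27


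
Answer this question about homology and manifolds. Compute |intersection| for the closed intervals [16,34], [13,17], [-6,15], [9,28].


Intersection = [max(a_i), min(b_i)] = [16, 15].
Since 16 > 15, the intersection is empty.
Length = 0

0


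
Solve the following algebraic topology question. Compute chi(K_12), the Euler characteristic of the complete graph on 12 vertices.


K_12: V = 12, E = C(12,2) = 66.
chi = V - E = 12 - 66 = -54

-54


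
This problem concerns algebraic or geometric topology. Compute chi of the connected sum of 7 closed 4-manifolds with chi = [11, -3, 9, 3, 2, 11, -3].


For n-manifolds: chi(A#B) = chi(A) + chi(B) - chi(S^4).
chi(S^4) = 1 + (-1)^4 = 2.
chi(#) = (sum chi_i) - (7-1)*chi(S^4) = 30 - 6*2 = 18

18


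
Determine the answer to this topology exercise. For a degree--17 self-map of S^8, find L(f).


On S^8: L(f) = tr(f_0*) + (-1)^8 tr(f_8*) = 1 + (-1)^8 * deg(f).
L(f) = 1 + (-1)^8 * -17 = 1 + -17 = -16

-16


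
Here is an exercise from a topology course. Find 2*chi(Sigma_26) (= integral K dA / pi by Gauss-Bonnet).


Gauss-Bonnet: integral K dA = 2*pi*chi(M).
chi(Sigma_26) = 2 - 2*26 = -50.
(integral K dA)/pi = 2*chi = 2*(-50) = -100

-100


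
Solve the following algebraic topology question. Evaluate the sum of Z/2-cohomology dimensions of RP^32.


H^k(RP^32; Z/2) = Z/2 for each 0 <= k <= 32.
Total dimension = 32 + 1 = 33

33


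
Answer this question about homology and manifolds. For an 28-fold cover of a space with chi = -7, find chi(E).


For a finite covering: chi(E) = (number of sheets) * chi(B).
chi(E) = 28 * (-7) = -196

-196


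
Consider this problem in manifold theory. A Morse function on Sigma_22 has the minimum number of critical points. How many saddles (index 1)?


A perfect Morse function has m_k = b_k.
For Sigma_22: b_0=1, b_1=2g=44, b_2=1.
Saddles m_1 = 2g = 44

44


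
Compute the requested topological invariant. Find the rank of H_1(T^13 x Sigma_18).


pi_1(A x B) = pi_1(A) x pi_1(B); rank of abelianization = b_1.
b_1(T^13) = 13, b_1(Sigma_18) = 2*18 = 36.
b_1(product) = 13 + 36 = 49

49


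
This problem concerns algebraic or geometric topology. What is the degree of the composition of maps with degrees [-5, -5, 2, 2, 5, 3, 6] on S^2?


Degree is multiplicative: deg(composition) = product of degrees.
= (-5) * (-5) * (2) * (2) * (5) * (3) * (6) = 9000

9000


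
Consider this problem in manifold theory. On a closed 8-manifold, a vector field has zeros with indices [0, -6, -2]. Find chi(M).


Poincare-Hopf: chi(M) = sum of indices of zeros.
chi = (0) + (-6) + (-2) = -8

-8


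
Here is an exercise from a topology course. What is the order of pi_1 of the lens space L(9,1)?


pi_1(L(p,q)) = Z/pZ for any q coprime to p.
|pi_1(L(9,1))| = 9

9


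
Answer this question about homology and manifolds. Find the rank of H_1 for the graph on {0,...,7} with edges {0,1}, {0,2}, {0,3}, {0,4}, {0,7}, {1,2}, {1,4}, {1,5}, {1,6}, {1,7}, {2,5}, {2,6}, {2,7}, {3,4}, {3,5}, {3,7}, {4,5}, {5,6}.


b_1 = E - V + (number of components).
E = 18, V = 8, components = 1.
b_1 = 18 - 8 + 1 = 11

11


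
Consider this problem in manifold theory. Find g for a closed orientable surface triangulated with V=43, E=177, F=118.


chi = V - E + F = 43 - 177 + 118 = -16
For orientable closed surface: chi = 2 - 2g, so g = (2 - chi)/2.
g = (2 - (-16)) / 2 = 18 / 2 = 9

9


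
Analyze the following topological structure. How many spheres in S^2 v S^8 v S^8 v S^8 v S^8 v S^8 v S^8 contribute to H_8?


For a wedge of spheres, H_k (k>0) is free on one generator per sphere of dimension k.
Spheres of dimension 8: count = 6.
b_8 = 6

6


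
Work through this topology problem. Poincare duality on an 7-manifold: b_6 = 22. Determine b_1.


Poincare duality for closed orientable n-manifolds: b_k = b_{n-k}.
Here n = 7, so b_1 = b_6 = 22

22


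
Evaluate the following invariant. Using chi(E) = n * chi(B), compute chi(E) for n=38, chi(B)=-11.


For a finite covering: chi(E) = (number of sheets) * chi(B).
chi(E) = 38 * (-11) = -418

-418


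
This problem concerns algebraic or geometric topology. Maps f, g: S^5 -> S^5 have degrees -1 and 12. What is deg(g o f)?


Degree is multiplicative under composition: deg(g o f) = deg(g) * deg(f).
= 12 * -1 = -12

-12


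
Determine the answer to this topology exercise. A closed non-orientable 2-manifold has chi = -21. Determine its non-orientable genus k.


chi = 2 - k for closed non-orientable surfaces with k crosscaps.
-21 = 2 - k
k = 2 - (-21) = 23

23


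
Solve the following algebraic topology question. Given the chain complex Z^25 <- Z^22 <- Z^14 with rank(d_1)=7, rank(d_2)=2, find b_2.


rank H_k = rank(ker d_k) - rank(im d_{k+1}).
rank(ker d_2) = rank(C_2) - rank(d_2) = 14 - 2 = 12.
rank(im d_{2+1}) = 0.
rank H_2 = 12 - 0 = 12

12


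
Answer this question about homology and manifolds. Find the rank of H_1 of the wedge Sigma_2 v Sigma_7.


For a wedge: H_1(A v B) = H_1(A) + H_1(B).
b_1(Sigma_2) = 4, b_1(Sigma_7) = 14.
b_1 = 4 + 14 = 18

18


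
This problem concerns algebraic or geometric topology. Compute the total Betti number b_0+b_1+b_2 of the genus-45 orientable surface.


For Sigma_45: b_0 = 1, b_1 = 2g = 90, b_2 = 1.
Total = 1 + 90 + 1 = 92

92


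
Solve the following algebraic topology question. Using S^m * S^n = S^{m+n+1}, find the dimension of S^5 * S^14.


Join of spheres: S^m * S^n = S^{m+n+1}.
dim = 5 + 14 + 1 = 20

20


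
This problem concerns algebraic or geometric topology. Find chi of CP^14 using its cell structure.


CP^14 has one cell in each even dimension 0, 2, ..., 2*14 (14+1 cells total).
All cells are even-dimensional, so chi = number of cells.
chi = 14 + 1 = 15

15


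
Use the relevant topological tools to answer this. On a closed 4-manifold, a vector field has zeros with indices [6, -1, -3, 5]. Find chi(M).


Poincare-Hopf: chi(M) = sum of indices of zeros.
chi = (6) + (-1) + (-3) + (5) = 7

7


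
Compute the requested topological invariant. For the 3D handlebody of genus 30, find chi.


A genus-g handlebody deformation retracts to a wedge of g circles.
chi(vee_g S^1) = 1 - g.
chi(H_30) = 1 - 30 = -29

-29


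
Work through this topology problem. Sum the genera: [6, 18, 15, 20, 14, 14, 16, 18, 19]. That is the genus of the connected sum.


Genus is additive under connected sum of orientable surfaces.
g = 6 + 18 + 15 + 20 + 14 + 14 + 16 + 18 + 19 = 140

140


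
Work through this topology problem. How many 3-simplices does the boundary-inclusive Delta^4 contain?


Delta^4 has 4+1 vertices. A 3-face is a choice of 3+1 vertices.
f_3 = C(4+1, 3+1) = C(5,4) = 5

5


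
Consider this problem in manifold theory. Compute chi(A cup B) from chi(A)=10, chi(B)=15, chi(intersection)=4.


chi(A cup B) = chi(A) + chi(B) - chi(A cap B)
= 10 + (15) - (4)
= 21

21


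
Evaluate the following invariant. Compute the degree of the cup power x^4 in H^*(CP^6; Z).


|x| = 2 in H^*(CP^n).
|x^4| = 4 * |x| = 4 * 2 = 8

8


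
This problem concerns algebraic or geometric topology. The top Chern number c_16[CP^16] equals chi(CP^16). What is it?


For any closed oriented manifold, <e(TM),[M]> = chi(M).
chi(CP^16) = 16+1 = 17

17


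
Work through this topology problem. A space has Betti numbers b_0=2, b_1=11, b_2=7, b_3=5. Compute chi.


chi = sum_k (-1)^k b_k.
= (2) + (-11) + (7) + (-5)
= -7

-7


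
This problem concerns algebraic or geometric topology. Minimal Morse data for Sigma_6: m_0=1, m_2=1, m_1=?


A perfect Morse function has m_k = b_k.
For Sigma_6: b_0=1, b_1=2g=12, b_2=1.
Saddles m_1 = 2g = 12

12


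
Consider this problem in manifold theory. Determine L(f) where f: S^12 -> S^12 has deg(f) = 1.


On S^12: L(f) = tr(f_0*) + (-1)^12 tr(f_12*) = 1 + (-1)^12 * deg(f).
L(f) = 1 + (-1)^12 * 1 = 1 + 1 = 2

2


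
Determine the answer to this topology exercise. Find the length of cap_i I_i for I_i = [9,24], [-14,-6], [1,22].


Intersection = [max(a_i), min(b_i)] = [9, -6].
Since 9 > -6, the intersection is empty.
Length = 0

0


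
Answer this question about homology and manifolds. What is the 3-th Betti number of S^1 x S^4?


Each S^d has Poincare polynomial 1 + t^d.
The product S^1 x S^4 has Poincare polynomial prod(1+t^d_i).
Expanding: b_0=1, b_1=1, b_4=1, b_5=1.
b_3 = 0

0


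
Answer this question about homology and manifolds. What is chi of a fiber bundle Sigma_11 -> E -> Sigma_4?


For a fiber bundle F -> E -> B (with CW structure): chi(E) = chi(B) * chi(F).
chi(Sigma_4) = -6, chi(Sigma_11) = -20.
chi(E) = (-6) * (-20) = 120

120


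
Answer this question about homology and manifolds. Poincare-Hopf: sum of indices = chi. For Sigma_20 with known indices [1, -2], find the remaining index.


Poincare-Hopf: sum of indices = chi(M).
chi(Sigma_20) = 2 - 2*20 = -38.
Sum of known indices = -1.
x = chi - (sum known) = -38 - (-1) = -37

-37


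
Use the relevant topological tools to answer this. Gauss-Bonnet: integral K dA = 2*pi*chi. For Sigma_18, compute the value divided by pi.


Gauss-Bonnet: integral K dA = 2*pi*chi(M).
chi(Sigma_18) = 2 - 2*18 = -34.
(integral K dA)/pi = 2*chi = 2*(-34) = -68

-68


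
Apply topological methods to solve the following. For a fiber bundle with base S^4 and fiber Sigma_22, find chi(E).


chi(S^4) = 2 (n even), chi(Sigma_22) = 2 - 2*22 = -42.
chi(E) = 2 * (-42) = -84

-84


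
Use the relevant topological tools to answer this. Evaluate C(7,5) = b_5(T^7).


By the Kunneth formula, b_k(T^n) = C(n,k).
b_5(T^7) = C(7,5).
C(7,5) = 7!/(5!*2!) = 21

21


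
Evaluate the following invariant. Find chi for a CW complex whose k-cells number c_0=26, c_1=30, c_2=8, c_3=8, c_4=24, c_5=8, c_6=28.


chi = sum_k (-1)^k c_k.
= (-1)^0*26 + (-1)^1*30 + (-1)^2*8 + (-1)^3*8 + (-1)^4*24 + (-1)^5*8 + (-1)^6*28
= (26) + (-30) + (8) + (-8) + (24) + (-8) + (28)
= 40

40


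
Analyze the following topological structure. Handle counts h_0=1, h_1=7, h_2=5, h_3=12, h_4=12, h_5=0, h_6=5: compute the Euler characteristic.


Handles of index k contribute (-1)^k to chi (same as CW cells).
chi = (1) + (-7) + (5) + (-12) + (12) + (0) + (5) = 4

4


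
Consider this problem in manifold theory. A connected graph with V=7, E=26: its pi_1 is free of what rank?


For a connected graph: rank(pi_1) = b_1 = E - V + 1 = 1 - chi.
chi = V - E = 7 - 26 = -19.
rank = 1 - (-19) = 26 - 7 + 1 = 20

20


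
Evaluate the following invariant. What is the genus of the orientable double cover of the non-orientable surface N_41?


chi(N_41) = 2 - 41 = -39.
Double cover: chi(Sigma_g) = 2 * chi(N_41) = 2*(-39) = -78.
2 - 2g = -78, so g = (2 - (-78))/2 = 80/2 = 40

40


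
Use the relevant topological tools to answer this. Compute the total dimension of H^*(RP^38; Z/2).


H^k(RP^38; Z/2) = Z/2 for each 0 <= k <= 38.
Total dimension = 38 + 1 = 39

39


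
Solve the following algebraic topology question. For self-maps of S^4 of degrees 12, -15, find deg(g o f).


Degree is multiplicative under composition: deg(g o f) = deg(g) * deg(f).
= -15 * 12 = -180

-180


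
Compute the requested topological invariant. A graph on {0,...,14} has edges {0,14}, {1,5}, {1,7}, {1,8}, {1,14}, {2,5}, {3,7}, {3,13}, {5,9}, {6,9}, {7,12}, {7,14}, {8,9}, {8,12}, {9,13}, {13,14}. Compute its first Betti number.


b_1 = E - V + (number of components).
E = 16, V = 15, components = 4.
b_1 = 16 - 15 + 4 = 5

5
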